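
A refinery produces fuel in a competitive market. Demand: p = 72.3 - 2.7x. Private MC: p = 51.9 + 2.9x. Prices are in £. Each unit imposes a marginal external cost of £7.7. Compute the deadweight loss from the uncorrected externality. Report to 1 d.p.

Market equilibrium (private): 51.9 + 2.9x = 72.3 - 2.7x → x_m = 3.6429.
Social marginal cost = private MC + MEC = 59.6 + 2.9x.
Set SMC = demand: 59.6 + 2.9x = 72.3 - 2.7x → x* = 2.2679.
The loss is the area between SMC and demand from x* to x_m; with linear curves that's a triangle of height MEC(x_m).
DWL = ½ × 1.3750 × 7.7000 = 5.2938.

DWL = £5.3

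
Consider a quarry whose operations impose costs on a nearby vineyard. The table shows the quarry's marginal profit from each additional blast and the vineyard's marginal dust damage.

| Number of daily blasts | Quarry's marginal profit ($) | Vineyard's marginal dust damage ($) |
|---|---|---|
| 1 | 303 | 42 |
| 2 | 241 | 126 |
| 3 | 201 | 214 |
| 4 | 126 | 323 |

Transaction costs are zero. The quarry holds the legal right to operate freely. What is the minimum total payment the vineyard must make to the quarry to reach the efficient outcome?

$327

Left alone the quarry would choose level 4 (marginal profit stays positive).
Efficient level: k* = 2 (marginal profit ≥ marginal dust damage through 2).
The vineyard must at least cover the quarry's forgone profit from cutting 4→2: 201 + 126 = 327.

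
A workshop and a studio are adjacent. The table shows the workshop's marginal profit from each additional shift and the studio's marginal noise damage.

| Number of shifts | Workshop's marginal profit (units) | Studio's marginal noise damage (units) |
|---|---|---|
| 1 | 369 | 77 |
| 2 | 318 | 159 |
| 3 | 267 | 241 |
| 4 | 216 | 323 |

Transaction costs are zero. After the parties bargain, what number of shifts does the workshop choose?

3

Bargaining reaches the level where marginal profit last exceeds marginal noise damage.
That holds through level 3 (267 ≥ 241) but not at 4 (216 < 323).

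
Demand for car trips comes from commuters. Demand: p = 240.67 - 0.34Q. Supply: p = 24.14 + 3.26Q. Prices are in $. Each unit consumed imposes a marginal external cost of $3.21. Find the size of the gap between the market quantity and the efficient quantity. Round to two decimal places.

0.89 units

Market equilibrium (private): 24.14 + 3.26Q = 240.67 - 0.34Q → Q_m = 60.1472.
Social marginal benefit = demand − MEC = 237.46 - 0.34Q.
Set SMB = MC: 237.46 - 0.34Q = 24.14 + 3.26Q → Q* = 59.2556.
Gap = |60.1472 − 59.2556| = 0.8916.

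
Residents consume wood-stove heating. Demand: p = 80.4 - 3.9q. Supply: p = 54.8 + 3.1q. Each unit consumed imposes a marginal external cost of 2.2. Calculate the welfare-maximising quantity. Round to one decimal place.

q* = 3.3

Social marginal benefit = demand − MEC = 78.2 - 3.9q.
Set SMB = MC: 78.2 - 3.9q = 54.8 + 3.1q → q* = 3.3429.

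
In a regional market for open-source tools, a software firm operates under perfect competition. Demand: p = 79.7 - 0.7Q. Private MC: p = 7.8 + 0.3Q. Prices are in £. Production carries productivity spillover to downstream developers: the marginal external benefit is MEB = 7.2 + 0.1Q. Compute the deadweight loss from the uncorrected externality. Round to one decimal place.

Market equilibrium (private): 7.8 + 0.3Q = 79.7 - 0.7Q → Q_m = 71.9000.
Social marginal cost = private MC − MEB = 0.6 + 0.2Q.
Set SMC = demand: 0.6 + 0.2Q = 79.7 - 0.7Q → Q* = 87.8889.
Between Q* and Q_m the wedge demand − SMC runs linearly from 0 to MEB(Q_m), so the loss is a triangle.
DWL = ½ × 15.9889 × 14.3900 = 115.0401.

DWL = £115.0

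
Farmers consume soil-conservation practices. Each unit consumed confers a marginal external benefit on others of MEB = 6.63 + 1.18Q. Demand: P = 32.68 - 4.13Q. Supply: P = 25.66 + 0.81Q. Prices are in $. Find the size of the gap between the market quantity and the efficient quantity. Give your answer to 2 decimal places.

Market equilibrium (private): 25.66 + 0.81Q = 32.68 - 4.13Q → Q_m = 1.4211.
Social marginal benefit = demand + MEB = 39.31 - 2.95Q.
Set SMB = MC: 39.31 - 2.95Q = 25.66 + 0.81Q → Q* = 3.6303.
Gap = |1.4211 − 3.6303| = 2.2092.

2.21 units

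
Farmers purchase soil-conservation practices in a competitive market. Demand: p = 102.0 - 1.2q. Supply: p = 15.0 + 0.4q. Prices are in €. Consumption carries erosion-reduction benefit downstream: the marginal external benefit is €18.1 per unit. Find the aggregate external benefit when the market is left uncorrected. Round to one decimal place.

Market equilibrium (private): 15.0 + 0.4q = 102.0 - 1.2q → q_m = 54.3750.
Total external benefit = MEB × q_m = 18.1 × 54.3750 = 984.1875.

€984.2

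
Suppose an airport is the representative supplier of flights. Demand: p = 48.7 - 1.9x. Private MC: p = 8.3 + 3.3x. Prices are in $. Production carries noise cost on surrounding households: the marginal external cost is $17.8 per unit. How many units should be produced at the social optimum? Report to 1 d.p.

x* = 4.3

Social marginal cost = private MC + MEC = 26.1 + 3.3x.
Set SMC = demand: 26.1 + 3.3x = 48.7 - 1.9x → x* = 4.3462.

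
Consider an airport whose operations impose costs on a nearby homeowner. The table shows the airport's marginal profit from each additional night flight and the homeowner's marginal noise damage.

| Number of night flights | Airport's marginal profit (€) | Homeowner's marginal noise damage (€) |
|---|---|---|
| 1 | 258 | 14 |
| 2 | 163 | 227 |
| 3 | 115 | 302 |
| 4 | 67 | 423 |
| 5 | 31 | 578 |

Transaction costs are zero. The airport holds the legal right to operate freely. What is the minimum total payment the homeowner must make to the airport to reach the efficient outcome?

€376

Left alone the airport would choose level 5 (marginal profit stays positive).
Efficient level: k* = 1 (marginal profit ≥ marginal noise damage through 1).
The homeowner must at least cover the airport's forgone profit from cutting 5→1: 163 + 115 + 67 + 31 = 376.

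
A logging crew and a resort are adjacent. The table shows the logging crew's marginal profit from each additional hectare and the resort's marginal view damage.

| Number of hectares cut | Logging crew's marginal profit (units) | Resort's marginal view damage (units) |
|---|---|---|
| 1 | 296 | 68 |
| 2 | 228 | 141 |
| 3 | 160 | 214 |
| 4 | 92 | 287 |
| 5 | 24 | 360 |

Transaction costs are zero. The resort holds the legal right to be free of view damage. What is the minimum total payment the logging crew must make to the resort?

Efficient level: marginal profit ≥ marginal view damage through level 2, so k* = 2.
With the resort holding the right, the logging crew must at least compensate total damage at k*: 68 + 141 = 209.

209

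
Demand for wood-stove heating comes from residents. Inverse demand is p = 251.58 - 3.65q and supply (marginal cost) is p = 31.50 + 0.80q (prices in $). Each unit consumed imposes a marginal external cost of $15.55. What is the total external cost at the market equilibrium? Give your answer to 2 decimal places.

Market equilibrium (private): 31.50 + 0.80q = 251.58 - 3.65q → q_m = 49.4562.
Total external cost = MEC × q_m = 15.55 × 49.4562 = 769.0439.

$769.04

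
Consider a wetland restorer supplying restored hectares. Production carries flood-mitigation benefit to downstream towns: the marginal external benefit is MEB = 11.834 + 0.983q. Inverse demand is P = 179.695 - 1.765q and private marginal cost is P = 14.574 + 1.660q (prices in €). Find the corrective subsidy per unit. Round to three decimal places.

Social marginal cost = private MC − MEB = 2.740 + 0.677q.
Set SMC = demand: 2.740 + 0.677q = 179.695 - 1.765q → q* = 72.4631.
The Pigouvian subsidy equals MEB at q*: 11.834 + 0.983×72.4631 = 83.0652.

subsidy = €83.065 per unit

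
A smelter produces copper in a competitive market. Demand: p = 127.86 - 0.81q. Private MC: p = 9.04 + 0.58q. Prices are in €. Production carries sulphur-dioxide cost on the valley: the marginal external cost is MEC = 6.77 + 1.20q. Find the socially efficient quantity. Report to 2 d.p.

q* = 43.26

Social marginal cost = private MC + MEC = 15.81 + 1.78q.
Set SMC = demand: 15.81 + 1.78q = 127.86 - 0.81q → q* = 43.2625.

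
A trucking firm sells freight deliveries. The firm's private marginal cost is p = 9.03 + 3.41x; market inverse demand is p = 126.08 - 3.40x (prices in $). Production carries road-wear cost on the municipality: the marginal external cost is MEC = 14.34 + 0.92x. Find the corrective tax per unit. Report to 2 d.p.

tax = $26.56 per unit

Social marginal cost = private MC + MEC = 23.37 + 4.33x.
Set SMC = demand: 23.37 + 4.33x = 126.08 - 3.40x → x* = 13.2872.
The Pigouvian tax equals MEC at x*: 14.34 + 0.92×13.2872 = 26.5642.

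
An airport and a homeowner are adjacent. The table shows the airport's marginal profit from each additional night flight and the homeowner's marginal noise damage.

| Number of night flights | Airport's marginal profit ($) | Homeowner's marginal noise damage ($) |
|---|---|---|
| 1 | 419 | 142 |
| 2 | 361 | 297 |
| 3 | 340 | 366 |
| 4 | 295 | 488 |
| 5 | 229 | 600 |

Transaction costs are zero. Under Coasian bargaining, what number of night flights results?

Bargaining reaches the level where marginal profit last exceeds marginal noise damage.
That holds through level 2 (361 ≥ 297) but not at 3 (340 < 366).

2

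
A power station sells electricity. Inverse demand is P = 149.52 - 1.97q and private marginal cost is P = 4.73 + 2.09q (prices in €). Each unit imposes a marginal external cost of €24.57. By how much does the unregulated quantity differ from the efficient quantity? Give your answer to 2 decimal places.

Market equilibrium (private): 4.73 + 2.09q = 149.52 - 1.97q → q_m = 35.6626.
Social marginal cost = private MC + MEC = 29.30 + 2.09q.
Set SMC = demand: 29.30 + 2.09q = 149.52 - 1.97q → q* = 29.6108.
Gap = |35.6626 − 29.6108| = 6.0518.

6.05 units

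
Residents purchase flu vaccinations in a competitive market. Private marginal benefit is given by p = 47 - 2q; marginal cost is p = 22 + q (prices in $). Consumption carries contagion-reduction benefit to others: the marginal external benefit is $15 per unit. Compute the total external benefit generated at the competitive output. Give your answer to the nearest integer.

$125

Market equilibrium (private): 22 + q = 47 - 2q → q_m = 8.3333.
Total external benefit = MEB × q_m = 15 × 8.3333 = 124.9995.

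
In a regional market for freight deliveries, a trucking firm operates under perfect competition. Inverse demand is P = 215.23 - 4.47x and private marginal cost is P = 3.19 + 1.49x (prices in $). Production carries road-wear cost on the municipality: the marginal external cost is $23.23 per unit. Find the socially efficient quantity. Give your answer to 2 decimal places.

x* = 31.68

Social marginal cost = private MC + MEC = 26.42 + 1.49x.
Set SMC = demand: 26.42 + 1.49x = 215.23 - 4.47x → x* = 31.6795.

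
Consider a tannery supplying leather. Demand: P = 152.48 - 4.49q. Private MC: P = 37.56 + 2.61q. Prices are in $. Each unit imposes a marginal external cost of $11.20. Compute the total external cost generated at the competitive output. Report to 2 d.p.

Market equilibrium (private): 37.56 + 2.61q = 152.48 - 4.49q → q_m = 16.1859.
Total external cost = MEC × q_m = 11.20 × 16.1859 = 181.2821.

$181.28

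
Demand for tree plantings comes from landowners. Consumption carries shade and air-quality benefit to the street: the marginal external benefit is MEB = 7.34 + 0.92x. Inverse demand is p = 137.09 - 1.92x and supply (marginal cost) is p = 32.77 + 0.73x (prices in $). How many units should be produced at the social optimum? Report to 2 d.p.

x* = 64.54

Social marginal benefit = demand + MEB = 144.43 - x.
Set SMB = MC: 144.43 - x = 32.77 + 0.73x → x* = 64.5434.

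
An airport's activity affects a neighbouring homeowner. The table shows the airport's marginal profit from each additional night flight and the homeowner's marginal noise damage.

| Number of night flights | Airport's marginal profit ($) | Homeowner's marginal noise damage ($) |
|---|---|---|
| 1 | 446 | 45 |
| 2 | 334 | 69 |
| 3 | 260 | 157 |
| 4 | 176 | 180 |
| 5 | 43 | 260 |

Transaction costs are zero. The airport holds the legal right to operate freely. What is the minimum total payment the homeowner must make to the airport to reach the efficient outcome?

Left alone the airport would choose level 5 (marginal profit stays positive).
Efficient level: k* = 3 (marginal profit ≥ marginal noise damage through 3).
The homeowner must at least cover the airport's forgone profit from cutting 5→3: 176 + 43 = 219.

$219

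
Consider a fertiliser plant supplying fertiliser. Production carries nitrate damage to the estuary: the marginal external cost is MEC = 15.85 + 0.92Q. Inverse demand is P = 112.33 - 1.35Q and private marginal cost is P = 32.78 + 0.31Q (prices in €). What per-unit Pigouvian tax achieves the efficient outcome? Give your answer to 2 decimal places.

tax = €38.56 per unit

Social marginal cost = private MC + MEC = 48.63 + 1.23Q.
Set SMC = demand: 48.63 + 1.23Q = 112.33 - 1.35Q → Q* = 24.6899.
The Pigouvian tax equals MEC at Q*: 15.85 + 0.92×24.6899 = 38.5647.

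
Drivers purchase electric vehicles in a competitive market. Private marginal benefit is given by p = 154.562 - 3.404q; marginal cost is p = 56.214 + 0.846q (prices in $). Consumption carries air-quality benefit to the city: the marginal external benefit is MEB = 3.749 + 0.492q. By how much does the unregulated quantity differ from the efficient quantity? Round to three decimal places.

4.027 units

Market equilibrium (private): 56.214 + 0.846q = 154.562 - 3.404q → q_m = 23.1407.
Social marginal benefit = demand + MEB = 158.311 - 2.912q.
Set SMB = MC: 158.311 - 2.912q = 56.214 + 0.846q → q* = 27.1679.
Gap = |23.1407 − 27.1679| = 4.0272.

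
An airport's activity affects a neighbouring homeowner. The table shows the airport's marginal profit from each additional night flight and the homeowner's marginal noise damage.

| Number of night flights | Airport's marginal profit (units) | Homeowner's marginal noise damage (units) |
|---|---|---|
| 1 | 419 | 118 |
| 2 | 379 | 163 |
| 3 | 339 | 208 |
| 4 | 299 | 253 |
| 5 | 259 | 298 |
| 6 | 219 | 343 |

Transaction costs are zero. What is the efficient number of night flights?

Bargaining reaches the level where marginal profit last exceeds marginal noise damage.
That holds through level 4 (299 ≥ 253) but not at 5 (259 < 298).

4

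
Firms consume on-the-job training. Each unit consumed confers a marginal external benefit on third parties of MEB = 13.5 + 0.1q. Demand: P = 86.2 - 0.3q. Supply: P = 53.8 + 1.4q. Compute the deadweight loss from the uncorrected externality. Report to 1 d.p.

Market equilibrium (private): 53.8 + 1.4q = 86.2 - 0.3q → q_m = 19.0588.
Social marginal benefit = demand + MEB = 99.7 - 0.2q.
Set SMB = MC: 99.7 - 0.2q = 53.8 + 1.4q → q* = 28.6875.
The welfare-loss triangle has base |q_m − q*| and height MEB(q_m) (the vertical gap between SMB and MC is zero at q* and MEB at q_m).
DWL = ½ × 9.6287 × 15.4059 = 74.1694.

DWL = 74.2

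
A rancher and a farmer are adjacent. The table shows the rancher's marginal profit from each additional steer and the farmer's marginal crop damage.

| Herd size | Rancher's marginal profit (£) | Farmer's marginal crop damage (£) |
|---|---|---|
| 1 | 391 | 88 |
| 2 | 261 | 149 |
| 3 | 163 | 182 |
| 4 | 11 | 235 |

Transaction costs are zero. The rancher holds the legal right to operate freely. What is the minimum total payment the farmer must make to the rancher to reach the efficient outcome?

£174

Left alone the rancher would choose level 4 (marginal profit stays positive).
Efficient level: k* = 2 (marginal profit ≥ marginal crop damage through 2).
The farmer must at least cover the rancher's forgone profit from cutting 4→2: 163 + 11 = 174.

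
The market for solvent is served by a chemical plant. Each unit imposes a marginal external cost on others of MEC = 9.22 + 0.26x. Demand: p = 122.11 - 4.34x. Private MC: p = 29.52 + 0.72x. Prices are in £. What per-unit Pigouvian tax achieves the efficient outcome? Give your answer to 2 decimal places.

Social marginal cost = private MC + MEC = 38.74 + 0.98x.
Set SMC = demand: 38.74 + 0.98x = 122.11 - 4.34x → x* = 15.6711.
The Pigouvian tax equals MEC at x*: 9.22 + 0.26×15.6711 = 13.2945.

tax = £13.29 per unit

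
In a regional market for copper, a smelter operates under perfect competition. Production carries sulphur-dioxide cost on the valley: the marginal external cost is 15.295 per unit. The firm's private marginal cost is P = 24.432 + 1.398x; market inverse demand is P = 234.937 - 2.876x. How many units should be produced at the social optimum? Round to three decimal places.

x* = 45.674

Social marginal cost = private MC + MEC = 39.727 + 1.398x.
Set SMC = demand: 39.727 + 1.398x = 234.937 - 2.876x → x* = 45.6738.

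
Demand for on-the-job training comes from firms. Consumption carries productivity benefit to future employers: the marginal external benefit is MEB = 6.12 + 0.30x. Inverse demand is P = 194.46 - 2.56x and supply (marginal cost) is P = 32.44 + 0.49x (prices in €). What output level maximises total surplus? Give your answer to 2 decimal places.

x* = 61.14

Social marginal benefit = demand + MEB = 200.58 - 2.26x.
Set SMB = MC: 200.58 - 2.26x = 32.44 + 0.49x → x* = 61.1418.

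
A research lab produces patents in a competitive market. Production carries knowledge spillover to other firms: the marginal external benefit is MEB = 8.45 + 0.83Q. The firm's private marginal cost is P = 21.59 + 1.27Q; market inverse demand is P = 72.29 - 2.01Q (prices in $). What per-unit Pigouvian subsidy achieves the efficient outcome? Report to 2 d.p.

subsidy = $28.49 per unit

Social marginal cost = private MC − MEB = 13.14 + 0.44Q.
Set SMC = demand: 13.14 + 0.44Q = 72.29 - 2.01Q → Q* = 24.1429.
The Pigouvian subsidy equals MEB at Q*: 8.45 + 0.83×24.1429 = 28.4886.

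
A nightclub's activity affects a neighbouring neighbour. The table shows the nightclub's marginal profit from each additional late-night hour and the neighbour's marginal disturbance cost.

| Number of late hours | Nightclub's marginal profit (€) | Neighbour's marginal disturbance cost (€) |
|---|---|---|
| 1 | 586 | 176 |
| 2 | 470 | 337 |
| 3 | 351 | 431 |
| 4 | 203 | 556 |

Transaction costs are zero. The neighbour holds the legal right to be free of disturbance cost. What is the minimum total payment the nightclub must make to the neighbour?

Efficient level: marginal profit ≥ marginal disturbance cost through level 2, so k* = 2.
With the neighbour holding the right, the nightclub must at least compensate total damage at k*: 176 + 337 = 513.

€513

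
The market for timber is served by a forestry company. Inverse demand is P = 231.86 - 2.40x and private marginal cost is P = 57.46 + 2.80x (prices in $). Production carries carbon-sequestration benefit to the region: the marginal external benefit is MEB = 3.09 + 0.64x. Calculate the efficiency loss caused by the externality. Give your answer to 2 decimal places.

Market equilibrium (private): 57.46 + 2.80x = 231.86 - 2.40x → x_m = 33.5385.
Social marginal cost = private MC − MEB = 54.37 + 2.16x.
Set SMC = demand: 54.37 + 2.16x = 231.86 - 2.40x → x* = 38.9232.
The loss is the area between SMC and demand from x* to x_m; with linear curves that's a triangle of height MEB(x_m).
DWL = ½ × 5.3847 × 24.5546 = 66.1096.

DWL = $66.11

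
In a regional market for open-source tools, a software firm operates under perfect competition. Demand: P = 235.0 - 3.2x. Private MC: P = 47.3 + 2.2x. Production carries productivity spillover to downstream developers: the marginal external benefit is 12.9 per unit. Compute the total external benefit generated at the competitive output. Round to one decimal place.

448.4

Market equilibrium (private): 47.3 + 2.2x = 235.0 - 3.2x → x_m = 34.7593.
Total external benefit = MEB × x_m = 12.9 × 34.7593 = 448.3950.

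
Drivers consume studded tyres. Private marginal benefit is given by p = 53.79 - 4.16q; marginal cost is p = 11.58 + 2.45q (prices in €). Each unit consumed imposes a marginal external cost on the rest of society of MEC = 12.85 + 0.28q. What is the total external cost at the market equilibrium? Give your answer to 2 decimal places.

Market equilibrium (private): 11.58 + 2.45q = 53.79 - 4.16q → q_m = 6.3858.
Total external cost = ∫₀^{q_m} (12.85 + 0.28q) dq = 12.85×6.3858 + ½×0.28×6.3858² = 87.7665.

€87.77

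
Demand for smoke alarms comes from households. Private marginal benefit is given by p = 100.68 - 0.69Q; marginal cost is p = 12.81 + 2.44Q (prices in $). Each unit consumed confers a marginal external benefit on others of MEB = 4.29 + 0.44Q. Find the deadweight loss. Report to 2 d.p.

Market equilibrium (private): 12.81 + 2.44Q = 100.68 - 0.69Q → Q_m = 28.0735.
Social marginal benefit = demand + MEB = 104.97 - 0.25Q.
Set SMB = MC: 104.97 - 0.25Q = 12.81 + 2.44Q → Q* = 34.2602.
The loss is the area between SMB and MC from Q* to Q_m; with linear curves that's a triangle of height MEB(Q_m).
DWL = ½ × 6.1867 × 16.6423 = 51.4805.

DWL = $51.48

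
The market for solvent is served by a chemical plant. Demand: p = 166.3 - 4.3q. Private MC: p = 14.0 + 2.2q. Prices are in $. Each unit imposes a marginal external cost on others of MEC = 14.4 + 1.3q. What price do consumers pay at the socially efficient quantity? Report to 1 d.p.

P = $90.3

Social marginal cost = private MC + MEC = 28.4 + 3.5q.
Set SMC = demand: 28.4 + 3.5q = 166.3 - 4.3q → q* = 17.6795.
Consumer price on the demand curve at q*: 166.3 − 4.3×17.6795 = 90.2782.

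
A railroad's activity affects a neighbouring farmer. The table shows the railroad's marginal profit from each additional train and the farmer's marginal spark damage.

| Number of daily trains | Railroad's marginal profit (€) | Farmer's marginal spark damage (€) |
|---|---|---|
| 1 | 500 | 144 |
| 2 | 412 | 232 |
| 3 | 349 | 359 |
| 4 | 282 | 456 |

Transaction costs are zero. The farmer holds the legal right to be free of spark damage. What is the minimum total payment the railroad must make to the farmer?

Efficient level: marginal profit ≥ marginal spark damage through level 2, so k* = 2.
With the farmer holding the right, the railroad must at least compensate total damage at k*: 144 + 232 = 376.

€376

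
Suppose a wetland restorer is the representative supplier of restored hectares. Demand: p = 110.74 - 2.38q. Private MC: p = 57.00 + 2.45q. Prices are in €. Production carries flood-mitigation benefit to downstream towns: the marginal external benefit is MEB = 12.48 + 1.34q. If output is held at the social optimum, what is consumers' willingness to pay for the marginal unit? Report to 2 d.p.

P = €65.58

Social marginal cost = private MC − MEB = 44.52 + 1.11q.
Set SMC = demand: 44.52 + 1.11q = 110.74 - 2.38q → q* = 18.9742.
Consumer price on the demand curve at q*: 110.74 − 2.38×18.9742 = 65.5814.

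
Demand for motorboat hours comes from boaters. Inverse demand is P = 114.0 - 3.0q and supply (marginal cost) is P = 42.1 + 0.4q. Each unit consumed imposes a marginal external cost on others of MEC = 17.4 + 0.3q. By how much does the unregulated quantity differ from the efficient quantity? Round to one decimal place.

Market equilibrium (private): 42.1 + 0.4q = 114.0 - 3.0q → q_m = 21.1471.
Social marginal benefit = demand − MEC = 96.6 - 3.3q.
Set SMB = MC: 96.6 - 3.3q = 42.1 + 0.4q → q* = 14.7297.
Gap = |21.1471 − 14.7297| = 6.4174.

6.4 units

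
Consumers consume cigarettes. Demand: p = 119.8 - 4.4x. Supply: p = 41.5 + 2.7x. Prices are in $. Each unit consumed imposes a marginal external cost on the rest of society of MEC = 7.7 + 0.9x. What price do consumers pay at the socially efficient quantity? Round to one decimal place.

P = $81.0

Social marginal benefit = demand − MEC = 112.1 - 5.3x.
Set SMB = MC: 112.1 - 5.3x = 41.5 + 2.7x → x* = 8.8250.
Consumer price on the demand curve at x*: 119.8 − 4.4×8.8250 = 80.9700.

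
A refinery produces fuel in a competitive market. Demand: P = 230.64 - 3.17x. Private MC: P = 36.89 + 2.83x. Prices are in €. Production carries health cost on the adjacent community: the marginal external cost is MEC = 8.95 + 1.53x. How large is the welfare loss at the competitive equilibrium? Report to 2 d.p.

Market equilibrium (private): 36.89 + 2.83x = 230.64 - 3.17x → x_m = 32.2917.
Social marginal cost = private MC + MEC = 45.84 + 4.36x.
Set SMC = demand: 45.84 + 4.36x = 230.64 - 3.17x → x* = 24.5418.
The loss is the area between SMC and demand from x* to x_m; with linear curves that's a triangle of height MEC(x_m).
DWL = ½ × 7.7499 × 58.3563 = 226.1277.

DWL = €226.13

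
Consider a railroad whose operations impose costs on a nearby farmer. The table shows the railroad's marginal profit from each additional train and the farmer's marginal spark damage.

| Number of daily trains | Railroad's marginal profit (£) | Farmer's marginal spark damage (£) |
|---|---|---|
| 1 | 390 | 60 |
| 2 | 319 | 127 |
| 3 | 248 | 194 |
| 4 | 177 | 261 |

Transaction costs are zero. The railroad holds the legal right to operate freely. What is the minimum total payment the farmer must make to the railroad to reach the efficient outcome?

£177

Left alone the railroad would choose level 4 (marginal profit stays positive).
Efficient level: k* = 3 (marginal profit ≥ marginal spark damage through 3).
The farmer must at least cover the railroad's forgone profit from cutting 4→3: 177 = 177.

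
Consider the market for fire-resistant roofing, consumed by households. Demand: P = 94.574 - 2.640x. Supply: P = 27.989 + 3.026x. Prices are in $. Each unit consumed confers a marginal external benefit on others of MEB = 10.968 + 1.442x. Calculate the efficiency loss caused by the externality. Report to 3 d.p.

Market equilibrium (private): 27.989 + 3.026x = 94.574 - 2.640x → x_m = 11.7517.
Social marginal benefit = demand + MEB = 105.542 - 1.198x.
Set SMB = MC: 105.542 - 1.198x = 27.989 + 3.026x → x* = 18.3601.
The welfare-loss triangle has base |x_m − x*| and height MEB(x_m) (the vertical gap between SMB and MC is zero at x* and MEB at x_m).
DWL = ½ × 6.6084 × 27.9139 = 92.2331.

DWL = $92.233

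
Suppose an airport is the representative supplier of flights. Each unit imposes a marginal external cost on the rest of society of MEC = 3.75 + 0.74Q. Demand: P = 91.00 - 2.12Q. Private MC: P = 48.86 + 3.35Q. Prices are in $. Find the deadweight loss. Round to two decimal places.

DWL = $7.19

Market equilibrium (private): 48.86 + 3.35Q = 91.00 - 2.12Q → Q_m = 7.7038.
Social marginal cost = private MC + MEC = 52.61 + 4.09Q.
Set SMC = demand: 52.61 + 4.09Q = 91.00 - 2.12Q → Q* = 6.1820.
The loss is the area between SMC and demand from Q* to Q_m; with linear curves that's a triangle of height MEC(Q_m).
DWL = ½ × 1.5218 × 9.4508 = 7.1911.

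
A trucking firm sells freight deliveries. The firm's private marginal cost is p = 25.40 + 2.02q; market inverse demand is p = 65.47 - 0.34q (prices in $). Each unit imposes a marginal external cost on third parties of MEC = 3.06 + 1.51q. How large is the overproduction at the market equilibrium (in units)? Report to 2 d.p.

7.42 units

Market equilibrium (private): 25.40 + 2.02q = 65.47 - 0.34q → q_m = 16.9788.
Social marginal cost = private MC + MEC = 28.46 + 3.53q.
Set SMC = demand: 28.46 + 3.53q = 65.47 - 0.34q → q* = 9.5633.
Gap = |16.9788 − 9.5633| = 7.4155.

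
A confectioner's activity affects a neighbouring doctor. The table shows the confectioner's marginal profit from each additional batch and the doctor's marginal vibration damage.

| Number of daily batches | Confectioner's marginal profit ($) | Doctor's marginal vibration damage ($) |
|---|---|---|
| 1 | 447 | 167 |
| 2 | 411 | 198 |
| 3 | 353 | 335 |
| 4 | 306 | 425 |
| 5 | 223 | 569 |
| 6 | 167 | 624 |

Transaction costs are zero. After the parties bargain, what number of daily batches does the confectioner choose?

Bargaining reaches the level where marginal profit last exceeds marginal vibration damage.
That holds through level 3 (353 ≥ 335) but not at 4 (306 < 425).

3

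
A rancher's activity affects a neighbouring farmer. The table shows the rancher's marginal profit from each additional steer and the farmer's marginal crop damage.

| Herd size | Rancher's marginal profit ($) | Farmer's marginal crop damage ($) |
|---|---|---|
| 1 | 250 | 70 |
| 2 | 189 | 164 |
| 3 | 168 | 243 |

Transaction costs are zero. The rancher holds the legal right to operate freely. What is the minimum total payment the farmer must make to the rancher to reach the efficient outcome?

Left alone the rancher would choose level 3 (marginal profit stays positive).
Efficient level: k* = 2 (marginal profit ≥ marginal crop damage through 2).
The farmer must at least cover the rancher's forgone profit from cutting 3→2: 168 = 168.

$168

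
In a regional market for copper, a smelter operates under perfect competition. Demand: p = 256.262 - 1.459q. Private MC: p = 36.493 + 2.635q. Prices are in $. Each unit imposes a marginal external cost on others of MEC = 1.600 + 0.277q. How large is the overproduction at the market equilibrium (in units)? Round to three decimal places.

Market equilibrium (private): 36.493 + 2.635q = 256.262 - 1.459q → q_m = 53.6808.
Social marginal cost = private MC + MEC = 38.093 + 2.912q.
Set SMC = demand: 38.093 + 2.912q = 256.262 - 1.459q → q* = 49.9128.
Gap = |53.6808 − 49.9128| = 3.7680.

3.768 units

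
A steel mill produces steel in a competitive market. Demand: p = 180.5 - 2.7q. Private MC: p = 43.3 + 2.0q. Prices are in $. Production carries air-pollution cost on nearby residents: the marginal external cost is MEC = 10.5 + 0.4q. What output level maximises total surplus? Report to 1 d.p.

q* = 24.8

Social marginal cost = private MC + MEC = 53.8 + 2.4q.
Set SMC = demand: 53.8 + 2.4q = 180.5 - 2.7q → q* = 24.8431.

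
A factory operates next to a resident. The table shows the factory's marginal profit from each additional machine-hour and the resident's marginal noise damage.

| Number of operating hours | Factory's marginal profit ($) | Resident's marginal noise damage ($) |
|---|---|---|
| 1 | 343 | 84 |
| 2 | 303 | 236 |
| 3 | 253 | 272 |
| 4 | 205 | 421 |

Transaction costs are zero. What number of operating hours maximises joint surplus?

Bargaining reaches the level where marginal profit last exceeds marginal noise damage.
That holds through level 2 (303 ≥ 236) but not at 3 (253 < 272).

2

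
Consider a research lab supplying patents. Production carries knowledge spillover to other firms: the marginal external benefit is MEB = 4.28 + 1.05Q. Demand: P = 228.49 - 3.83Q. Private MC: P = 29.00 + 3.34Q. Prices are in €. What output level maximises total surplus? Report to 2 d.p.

Social marginal cost = private MC − MEB = 24.72 + 2.29Q.
Set SMC = demand: 24.72 + 2.29Q = 228.49 - 3.83Q → Q* = 33.2958.

Q* = 33.30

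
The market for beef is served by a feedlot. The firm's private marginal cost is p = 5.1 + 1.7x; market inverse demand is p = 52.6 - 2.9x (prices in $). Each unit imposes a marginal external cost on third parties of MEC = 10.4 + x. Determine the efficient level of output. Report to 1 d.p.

x* = 6.6

Social marginal cost = private MC + MEC = 15.5 + 2.7x.
Set SMC = demand: 15.5 + 2.7x = 52.6 - 2.9x → x* = 6.6250.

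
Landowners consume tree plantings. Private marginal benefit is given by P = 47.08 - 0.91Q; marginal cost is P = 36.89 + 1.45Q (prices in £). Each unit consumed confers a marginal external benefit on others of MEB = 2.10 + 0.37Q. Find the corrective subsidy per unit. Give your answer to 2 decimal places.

subsidy = £4.39 per unit

Social marginal benefit = demand + MEB = 49.18 - 0.54Q.
Set SMB = MC: 49.18 - 0.54Q = 36.89 + 1.45Q → Q* = 6.1759.
The Pigouvian subsidy equals MEB at Q*: 2.10 + 0.37×6.1759 = 4.3851.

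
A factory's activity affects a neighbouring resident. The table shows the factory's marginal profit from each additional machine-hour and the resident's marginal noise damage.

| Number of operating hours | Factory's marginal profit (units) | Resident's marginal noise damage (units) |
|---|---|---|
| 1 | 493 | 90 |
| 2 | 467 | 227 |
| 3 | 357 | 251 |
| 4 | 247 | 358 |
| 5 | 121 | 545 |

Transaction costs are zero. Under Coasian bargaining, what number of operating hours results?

Bargaining reaches the level where marginal profit last exceeds marginal noise damage.
That holds through level 3 (357 ≥ 251) but not at 4 (247 < 358).

3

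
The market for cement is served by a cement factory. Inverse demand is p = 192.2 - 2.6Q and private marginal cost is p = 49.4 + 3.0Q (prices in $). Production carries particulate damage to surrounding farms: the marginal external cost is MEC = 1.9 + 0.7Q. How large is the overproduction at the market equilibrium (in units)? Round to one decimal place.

Market equilibrium (private): 49.4 + 3.0Q = 192.2 - 2.6Q → Q_m = 25.5000.
Social marginal cost = private MC + MEC = 51.3 + 3.7Q.
Set SMC = demand: 51.3 + 3.7Q = 192.2 - 2.6Q → Q* = 22.3651.
Gap = |25.5000 − 22.3651| = 3.1349.

3.1 units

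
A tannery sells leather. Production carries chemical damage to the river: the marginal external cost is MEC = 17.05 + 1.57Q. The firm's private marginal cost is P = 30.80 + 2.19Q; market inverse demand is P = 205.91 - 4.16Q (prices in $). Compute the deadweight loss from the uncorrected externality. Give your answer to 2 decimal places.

Market equilibrium (private): 30.80 + 2.19Q = 205.91 - 4.16Q → Q_m = 27.5764.
Social marginal cost = private MC + MEC = 47.85 + 3.76Q.
Set SMC = demand: 47.85 + 3.76Q = 205.91 - 4.16Q → Q* = 19.9571.
The loss is the area between SMC and demand from Q* to Q_m; with linear curves that's a triangle of height MEC(Q_m).
DWL = ½ × 7.6193 × 60.3449 = 229.8929.

DWL = $229.89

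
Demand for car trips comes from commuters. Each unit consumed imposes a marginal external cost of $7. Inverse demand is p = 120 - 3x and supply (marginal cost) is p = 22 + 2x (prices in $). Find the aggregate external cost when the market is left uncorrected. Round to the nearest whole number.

$137

Market equilibrium (private): 22 + 2x = 120 - 3x → x_m = 19.6000.
Total external cost = MEC × x_m = 7 × 19.6000 = 137.2000.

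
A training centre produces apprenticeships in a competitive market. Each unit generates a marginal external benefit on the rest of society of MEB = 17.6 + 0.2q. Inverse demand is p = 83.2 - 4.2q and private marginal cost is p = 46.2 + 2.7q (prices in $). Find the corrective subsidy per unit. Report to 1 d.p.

subsidy = $19.2 per unit

Social marginal cost = private MC − MEB = 28.6 + 2.5q.
Set SMC = demand: 28.6 + 2.5q = 83.2 - 4.2q → q* = 8.1493.
The Pigouvian subsidy equals MEB at q*: 17.6 + 0.2×8.1493 = 19.2299.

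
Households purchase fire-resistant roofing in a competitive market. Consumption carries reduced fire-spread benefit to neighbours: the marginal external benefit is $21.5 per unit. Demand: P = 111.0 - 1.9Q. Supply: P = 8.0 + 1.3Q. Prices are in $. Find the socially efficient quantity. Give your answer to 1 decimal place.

Q* = 38.9

Social marginal benefit = demand + MEB = 132.5 - 1.9Q.
Set SMB = MC: 132.5 - 1.9Q = 8.0 + 1.3Q → Q* = 38.9063.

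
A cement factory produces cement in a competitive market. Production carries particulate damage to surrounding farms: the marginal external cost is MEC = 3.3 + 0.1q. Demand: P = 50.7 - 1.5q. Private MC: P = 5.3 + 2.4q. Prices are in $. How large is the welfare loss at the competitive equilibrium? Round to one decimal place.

DWL = $2.5

Market equilibrium (private): 5.3 + 2.4q = 50.7 - 1.5q → q_m = 11.6410.
Social marginal cost = private MC + MEC = 8.6 + 2.5q.
Set SMC = demand: 8.6 + 2.5q = 50.7 - 1.5q → q* = 10.5250.
Between q* and q_m the wedge SMC − demand runs linearly from 0 to MEC(q_m), so the loss is a triangle.
DWL = ½ × 1.1160 × 4.4641 = 2.4910.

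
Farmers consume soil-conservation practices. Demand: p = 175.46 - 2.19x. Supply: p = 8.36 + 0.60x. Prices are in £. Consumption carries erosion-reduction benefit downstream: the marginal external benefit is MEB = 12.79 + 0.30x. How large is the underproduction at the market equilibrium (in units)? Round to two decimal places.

12.35 units

Market equilibrium (private): 8.36 + 0.60x = 175.46 - 2.19x → x_m = 59.8925.
Social marginal benefit = demand + MEB = 188.25 - 1.89x.
Set SMB = MC: 188.25 - 1.89x = 8.36 + 0.60x → x* = 72.2450.
Gap = |59.8925 − 72.2450| = 12.3525.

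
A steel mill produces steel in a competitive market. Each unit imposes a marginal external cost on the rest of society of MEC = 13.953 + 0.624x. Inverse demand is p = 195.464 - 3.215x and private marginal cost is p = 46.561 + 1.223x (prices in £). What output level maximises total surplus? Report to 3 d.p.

x* = 26.659

Social marginal cost = private MC + MEC = 60.514 + 1.847x.
Set SMC = demand: 60.514 + 1.847x = 195.464 - 3.215x → x* = 26.6594.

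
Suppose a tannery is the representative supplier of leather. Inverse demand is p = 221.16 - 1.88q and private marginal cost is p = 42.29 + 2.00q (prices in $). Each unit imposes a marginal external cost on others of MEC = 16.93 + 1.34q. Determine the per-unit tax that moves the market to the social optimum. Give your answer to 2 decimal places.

tax = $58.50 per unit

Social marginal cost = private MC + MEC = 59.22 + 3.34q.
Set SMC = demand: 59.22 + 3.34q = 221.16 - 1.88q → q* = 31.0230.
The Pigouvian tax equals MEC at q*: 16.93 + 1.34×31.0230 = 58.5008.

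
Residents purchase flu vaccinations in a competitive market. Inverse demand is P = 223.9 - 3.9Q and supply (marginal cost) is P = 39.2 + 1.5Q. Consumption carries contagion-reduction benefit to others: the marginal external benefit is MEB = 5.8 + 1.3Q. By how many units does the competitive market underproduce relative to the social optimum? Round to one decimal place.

12.3 units

Market equilibrium (private): 39.2 + 1.5Q = 223.9 - 3.9Q → Q_m = 34.2037.
Social marginal benefit = demand + MEB = 229.7 - 2.6Q.
Set SMB = MC: 229.7 - 2.6Q = 39.2 + 1.5Q → Q* = 46.4634.
Gap = |34.2037 − 46.4634| = 12.2597.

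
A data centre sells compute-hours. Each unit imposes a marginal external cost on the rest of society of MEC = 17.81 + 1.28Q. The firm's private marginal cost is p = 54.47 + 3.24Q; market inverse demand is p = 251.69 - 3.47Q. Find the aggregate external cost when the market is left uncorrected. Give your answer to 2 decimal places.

Market equilibrium (private): 54.47 + 3.24Q = 251.69 - 3.47Q → Q_m = 29.3920.
Total external cost = ∫₀^{Q_m} (17.81 + 1.28Q) dQ = 17.81×29.3920 + ½×1.28×29.3920² = 1076.3609.

1076.36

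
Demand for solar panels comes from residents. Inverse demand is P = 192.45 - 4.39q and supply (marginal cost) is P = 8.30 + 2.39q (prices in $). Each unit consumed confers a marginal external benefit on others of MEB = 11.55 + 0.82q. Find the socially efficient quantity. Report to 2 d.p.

Social marginal benefit = demand + MEB = 204.00 - 3.57q.
Set SMB = MC: 204.00 - 3.57q = 8.30 + 2.39q → q* = 32.8356.

q* = 32.84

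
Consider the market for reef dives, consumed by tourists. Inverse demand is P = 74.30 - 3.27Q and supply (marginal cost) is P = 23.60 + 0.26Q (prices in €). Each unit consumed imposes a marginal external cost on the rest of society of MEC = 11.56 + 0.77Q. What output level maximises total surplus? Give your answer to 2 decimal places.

Q* = 9.10

Social marginal benefit = demand − MEC = 62.74 - 4.04Q.
Set SMB = MC: 62.74 - 4.04Q = 23.60 + 0.26Q → Q* = 9.1023.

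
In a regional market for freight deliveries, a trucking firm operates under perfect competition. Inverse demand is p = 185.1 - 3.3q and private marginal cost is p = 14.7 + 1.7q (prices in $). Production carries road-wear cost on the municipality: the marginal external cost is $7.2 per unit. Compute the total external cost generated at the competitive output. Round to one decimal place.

$245.4

Market equilibrium (private): 14.7 + 1.7q = 185.1 - 3.3q → q_m = 34.0800.
Total external cost = MEC × q_m = 7.2 × 34.0800 = 245.3760.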